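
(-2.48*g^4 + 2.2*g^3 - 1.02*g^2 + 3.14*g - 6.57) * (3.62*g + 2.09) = -8.9776*g^5 + 2.7808*g^4 + 0.9056*g^3 + 9.235*g^2 - 17.2208*g - 13.7313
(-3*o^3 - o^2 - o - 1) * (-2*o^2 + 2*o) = 6*o^5 - 4*o^4 - 2*o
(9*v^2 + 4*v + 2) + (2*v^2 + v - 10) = 11*v^2 + 5*v - 8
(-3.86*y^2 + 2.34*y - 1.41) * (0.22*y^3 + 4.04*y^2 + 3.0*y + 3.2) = -0.8492*y^5 - 15.0796*y^4 - 2.4366*y^3 - 11.0284*y^2 + 3.258*y - 4.512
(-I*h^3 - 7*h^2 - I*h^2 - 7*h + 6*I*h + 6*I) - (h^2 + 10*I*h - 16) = -I*h^3 - 8*h^2 - I*h^2 - 7*h - 4*I*h + 16 + 6*I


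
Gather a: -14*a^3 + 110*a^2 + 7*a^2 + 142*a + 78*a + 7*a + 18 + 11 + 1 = -14*a^3 + 117*a^2 + 227*a + 30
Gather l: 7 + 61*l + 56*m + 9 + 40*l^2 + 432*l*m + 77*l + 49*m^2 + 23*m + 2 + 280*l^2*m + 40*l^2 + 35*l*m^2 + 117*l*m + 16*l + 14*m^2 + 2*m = l^2*(280*m + 80) + l*(35*m^2 + 549*m + 154) + 63*m^2 + 81*m + 18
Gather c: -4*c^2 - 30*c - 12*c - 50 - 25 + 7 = -4*c^2 - 42*c - 68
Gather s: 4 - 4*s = 4 - 4*s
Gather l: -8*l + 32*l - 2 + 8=24*l + 6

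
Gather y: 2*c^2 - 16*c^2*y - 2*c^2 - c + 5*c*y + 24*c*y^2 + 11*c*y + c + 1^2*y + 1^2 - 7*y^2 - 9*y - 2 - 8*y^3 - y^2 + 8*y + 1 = -8*y^3 + y^2*(24*c - 8) + y*(-16*c^2 + 16*c)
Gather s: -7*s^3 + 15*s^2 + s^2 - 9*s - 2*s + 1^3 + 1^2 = -7*s^3 + 16*s^2 - 11*s + 2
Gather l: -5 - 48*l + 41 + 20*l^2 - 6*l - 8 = 20*l^2 - 54*l + 28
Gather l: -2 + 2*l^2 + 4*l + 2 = 2*l^2 + 4*l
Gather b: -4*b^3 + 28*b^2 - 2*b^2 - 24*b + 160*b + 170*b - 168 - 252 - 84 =-4*b^3 + 26*b^2 + 306*b - 504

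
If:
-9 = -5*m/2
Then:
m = 18/5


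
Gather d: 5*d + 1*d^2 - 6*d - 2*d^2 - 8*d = -d^2 - 9*d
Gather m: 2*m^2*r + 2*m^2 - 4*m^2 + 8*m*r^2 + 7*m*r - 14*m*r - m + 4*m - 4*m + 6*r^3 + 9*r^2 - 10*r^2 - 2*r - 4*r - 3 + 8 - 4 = m^2*(2*r - 2) + m*(8*r^2 - 7*r - 1) + 6*r^3 - r^2 - 6*r + 1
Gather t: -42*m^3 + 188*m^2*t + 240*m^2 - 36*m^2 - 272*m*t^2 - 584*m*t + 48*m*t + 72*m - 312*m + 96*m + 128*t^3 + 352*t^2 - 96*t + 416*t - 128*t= -42*m^3 + 204*m^2 - 144*m + 128*t^3 + t^2*(352 - 272*m) + t*(188*m^2 - 536*m + 192)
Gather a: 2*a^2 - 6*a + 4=2*a^2 - 6*a + 4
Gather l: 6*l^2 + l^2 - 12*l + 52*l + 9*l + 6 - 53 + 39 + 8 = 7*l^2 + 49*l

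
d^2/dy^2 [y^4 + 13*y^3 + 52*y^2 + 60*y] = 12*y^2 + 78*y + 104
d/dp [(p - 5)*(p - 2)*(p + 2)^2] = 4*p^3 - 9*p^2 - 28*p + 12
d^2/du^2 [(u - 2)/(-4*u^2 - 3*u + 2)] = 2*(-(u - 2)*(8*u + 3)^2 + (12*u - 5)*(4*u^2 + 3*u - 2))/(4*u^2 + 3*u - 2)^3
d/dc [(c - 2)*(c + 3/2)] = 2*c - 1/2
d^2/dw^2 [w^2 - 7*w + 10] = 2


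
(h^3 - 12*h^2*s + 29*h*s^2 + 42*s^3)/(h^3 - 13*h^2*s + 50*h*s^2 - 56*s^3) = (h^2 - 5*h*s - 6*s^2)/(h^2 - 6*h*s + 8*s^2)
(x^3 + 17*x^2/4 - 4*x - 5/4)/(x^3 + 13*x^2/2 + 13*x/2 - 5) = (4*x^2 - 3*x - 1)/(2*(2*x^2 + 3*x - 2))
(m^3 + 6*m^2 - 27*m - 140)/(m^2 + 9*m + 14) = (m^2 - m - 20)/(m + 2)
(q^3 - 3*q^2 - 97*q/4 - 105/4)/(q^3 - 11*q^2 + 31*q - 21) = (q^2 + 4*q + 15/4)/(q^2 - 4*q + 3)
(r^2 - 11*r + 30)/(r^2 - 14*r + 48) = (r - 5)/(r - 8)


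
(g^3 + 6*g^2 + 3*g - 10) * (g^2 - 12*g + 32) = g^5 - 6*g^4 - 37*g^3 + 146*g^2 + 216*g - 320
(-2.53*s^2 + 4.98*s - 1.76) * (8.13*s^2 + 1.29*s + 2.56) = -20.5689*s^4 + 37.2237*s^3 - 14.3614*s^2 + 10.4784*s - 4.5056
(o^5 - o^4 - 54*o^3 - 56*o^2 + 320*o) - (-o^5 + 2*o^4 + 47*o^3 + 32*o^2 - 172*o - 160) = 2*o^5 - 3*o^4 - 101*o^3 - 88*o^2 + 492*o + 160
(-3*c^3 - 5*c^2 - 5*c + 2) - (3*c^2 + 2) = -3*c^3 - 8*c^2 - 5*c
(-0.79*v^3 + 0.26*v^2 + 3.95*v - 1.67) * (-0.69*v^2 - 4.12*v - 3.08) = 0.5451*v^5 + 3.0754*v^4 - 1.3635*v^3 - 15.9225*v^2 - 5.2856*v + 5.1436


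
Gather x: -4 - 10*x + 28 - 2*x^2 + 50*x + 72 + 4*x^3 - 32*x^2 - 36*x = 4*x^3 - 34*x^2 + 4*x + 96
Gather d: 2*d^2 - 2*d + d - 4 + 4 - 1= 2*d^2 - d - 1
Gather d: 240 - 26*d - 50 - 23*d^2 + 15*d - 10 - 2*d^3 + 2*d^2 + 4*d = -2*d^3 - 21*d^2 - 7*d + 180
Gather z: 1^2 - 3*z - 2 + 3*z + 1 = 0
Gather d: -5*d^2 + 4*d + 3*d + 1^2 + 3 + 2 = -5*d^2 + 7*d + 6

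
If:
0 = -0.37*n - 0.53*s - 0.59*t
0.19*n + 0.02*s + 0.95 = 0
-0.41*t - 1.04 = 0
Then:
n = -5.72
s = 6.82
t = -2.54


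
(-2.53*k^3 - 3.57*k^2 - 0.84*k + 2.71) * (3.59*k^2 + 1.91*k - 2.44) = -9.0827*k^5 - 17.6486*k^4 - 3.6611*k^3 + 16.8353*k^2 + 7.2257*k - 6.6124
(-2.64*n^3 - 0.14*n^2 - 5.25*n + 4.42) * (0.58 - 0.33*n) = 0.8712*n^4 - 1.485*n^3 + 1.6513*n^2 - 4.5036*n + 2.5636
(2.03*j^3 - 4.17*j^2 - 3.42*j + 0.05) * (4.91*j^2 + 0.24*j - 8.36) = 9.9673*j^5 - 19.9875*j^4 - 34.7638*j^3 + 34.2859*j^2 + 28.6032*j - 0.418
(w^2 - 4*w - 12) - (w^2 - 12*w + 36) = 8*w - 48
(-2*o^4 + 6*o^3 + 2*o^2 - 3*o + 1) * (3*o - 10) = -6*o^5 + 38*o^4 - 54*o^3 - 29*o^2 + 33*o - 10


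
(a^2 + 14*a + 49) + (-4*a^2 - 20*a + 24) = -3*a^2 - 6*a + 73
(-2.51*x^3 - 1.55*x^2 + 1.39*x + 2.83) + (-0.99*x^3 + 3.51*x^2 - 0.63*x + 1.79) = -3.5*x^3 + 1.96*x^2 + 0.76*x + 4.62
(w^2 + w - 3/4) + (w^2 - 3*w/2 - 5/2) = 2*w^2 - w/2 - 13/4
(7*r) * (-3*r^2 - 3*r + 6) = -21*r^3 - 21*r^2 + 42*r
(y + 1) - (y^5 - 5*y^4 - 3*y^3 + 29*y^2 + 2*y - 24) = -y^5 + 5*y^4 + 3*y^3 - 29*y^2 - y + 25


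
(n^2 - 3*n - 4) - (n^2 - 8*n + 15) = 5*n - 19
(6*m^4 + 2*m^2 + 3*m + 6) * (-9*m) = -54*m^5 - 18*m^3 - 27*m^2 - 54*m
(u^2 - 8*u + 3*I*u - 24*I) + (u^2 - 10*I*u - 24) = 2*u^2 - 8*u - 7*I*u - 24 - 24*I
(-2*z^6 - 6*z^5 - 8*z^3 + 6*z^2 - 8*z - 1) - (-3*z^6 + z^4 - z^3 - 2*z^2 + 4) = z^6 - 6*z^5 - z^4 - 7*z^3 + 8*z^2 - 8*z - 5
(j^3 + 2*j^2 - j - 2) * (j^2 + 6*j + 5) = j^5 + 8*j^4 + 16*j^3 + 2*j^2 - 17*j - 10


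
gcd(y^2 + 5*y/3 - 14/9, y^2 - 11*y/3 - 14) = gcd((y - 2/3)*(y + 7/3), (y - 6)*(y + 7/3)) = y + 7/3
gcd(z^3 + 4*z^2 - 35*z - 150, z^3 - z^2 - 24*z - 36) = z - 6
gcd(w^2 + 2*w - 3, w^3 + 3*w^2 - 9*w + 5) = w - 1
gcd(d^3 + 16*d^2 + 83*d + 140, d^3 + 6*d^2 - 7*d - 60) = d^2 + 9*d + 20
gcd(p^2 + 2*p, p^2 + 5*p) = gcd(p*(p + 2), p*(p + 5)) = p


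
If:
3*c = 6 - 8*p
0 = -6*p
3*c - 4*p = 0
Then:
No Solution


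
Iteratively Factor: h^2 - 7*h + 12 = (h - 3)*(h - 4)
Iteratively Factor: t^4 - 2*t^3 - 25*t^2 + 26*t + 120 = (t + 2)*(t^3 - 4*t^2 - 17*t + 60) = (t - 5)*(t + 2)*(t^2 + t - 12) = (t - 5)*(t - 3)*(t + 2)*(t + 4)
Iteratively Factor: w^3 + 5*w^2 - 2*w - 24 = (w + 4)*(w^2 + w - 6) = (w + 3)*(w + 4)*(w - 2)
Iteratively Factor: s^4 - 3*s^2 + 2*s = (s - 1)*(s^3 + s^2 - 2*s) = (s - 1)*(s + 2)*(s^2 - s) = (s - 1)^2*(s + 2)*(s)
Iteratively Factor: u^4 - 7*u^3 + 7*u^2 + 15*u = (u - 3)*(u^3 - 4*u^2 - 5*u) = (u - 5)*(u - 3)*(u^2 + u) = u*(u - 5)*(u - 3)*(u + 1)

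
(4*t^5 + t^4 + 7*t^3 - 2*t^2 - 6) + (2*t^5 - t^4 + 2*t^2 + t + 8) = 6*t^5 + 7*t^3 + t + 2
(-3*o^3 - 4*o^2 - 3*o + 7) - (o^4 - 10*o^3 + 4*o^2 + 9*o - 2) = -o^4 + 7*o^3 - 8*o^2 - 12*o + 9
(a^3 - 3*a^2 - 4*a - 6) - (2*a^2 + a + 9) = a^3 - 5*a^2 - 5*a - 15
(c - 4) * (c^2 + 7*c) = c^3 + 3*c^2 - 28*c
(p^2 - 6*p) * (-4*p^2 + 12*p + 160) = -4*p^4 + 36*p^3 + 88*p^2 - 960*p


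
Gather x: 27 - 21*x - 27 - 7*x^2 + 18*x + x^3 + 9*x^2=x^3 + 2*x^2 - 3*x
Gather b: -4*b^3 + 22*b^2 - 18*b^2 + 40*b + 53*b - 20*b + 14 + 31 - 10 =-4*b^3 + 4*b^2 + 73*b + 35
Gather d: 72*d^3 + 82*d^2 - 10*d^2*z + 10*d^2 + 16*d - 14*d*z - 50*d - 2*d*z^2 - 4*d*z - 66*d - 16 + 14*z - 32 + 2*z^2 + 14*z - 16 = 72*d^3 + d^2*(92 - 10*z) + d*(-2*z^2 - 18*z - 100) + 2*z^2 + 28*z - 64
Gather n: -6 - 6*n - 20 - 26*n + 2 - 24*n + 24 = -56*n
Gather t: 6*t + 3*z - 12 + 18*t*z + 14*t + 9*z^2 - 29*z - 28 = t*(18*z + 20) + 9*z^2 - 26*z - 40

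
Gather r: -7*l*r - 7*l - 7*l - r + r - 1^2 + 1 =-7*l*r - 14*l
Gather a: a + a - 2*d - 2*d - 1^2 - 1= 2*a - 4*d - 2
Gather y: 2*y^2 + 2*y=2*y^2 + 2*y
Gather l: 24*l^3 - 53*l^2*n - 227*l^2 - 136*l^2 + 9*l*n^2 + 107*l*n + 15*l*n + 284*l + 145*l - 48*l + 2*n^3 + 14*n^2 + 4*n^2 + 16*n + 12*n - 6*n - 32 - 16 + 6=24*l^3 + l^2*(-53*n - 363) + l*(9*n^2 + 122*n + 381) + 2*n^3 + 18*n^2 + 22*n - 42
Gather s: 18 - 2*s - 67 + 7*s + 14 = 5*s - 35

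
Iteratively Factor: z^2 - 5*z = (z)*(z - 5)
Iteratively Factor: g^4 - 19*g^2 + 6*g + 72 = (g - 3)*(g^3 + 3*g^2 - 10*g - 24) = (g - 3)*(g + 2)*(g^2 + g - 12) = (g - 3)*(g + 2)*(g + 4)*(g - 3)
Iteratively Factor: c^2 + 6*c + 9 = (c + 3)*(c + 3)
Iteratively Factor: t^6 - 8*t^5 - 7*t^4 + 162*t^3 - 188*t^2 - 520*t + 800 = (t - 5)*(t^5 - 3*t^4 - 22*t^3 + 52*t^2 + 72*t - 160) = (t - 5)*(t + 2)*(t^4 - 5*t^3 - 12*t^2 + 76*t - 80) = (t - 5)^2*(t + 2)*(t^3 - 12*t + 16) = (t - 5)^2*(t - 2)*(t + 2)*(t^2 + 2*t - 8) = (t - 5)^2*(t - 2)*(t + 2)*(t + 4)*(t - 2)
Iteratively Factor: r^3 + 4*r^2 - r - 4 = (r + 4)*(r^2 - 1) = (r + 1)*(r + 4)*(r - 1)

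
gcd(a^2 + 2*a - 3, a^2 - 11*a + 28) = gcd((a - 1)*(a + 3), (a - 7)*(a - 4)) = 1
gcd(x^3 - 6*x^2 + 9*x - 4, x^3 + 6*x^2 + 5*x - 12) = x - 1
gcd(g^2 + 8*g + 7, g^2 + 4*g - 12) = 1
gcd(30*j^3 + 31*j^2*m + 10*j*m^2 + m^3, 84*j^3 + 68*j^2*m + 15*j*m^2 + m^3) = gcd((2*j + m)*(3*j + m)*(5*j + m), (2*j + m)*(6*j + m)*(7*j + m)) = 2*j + m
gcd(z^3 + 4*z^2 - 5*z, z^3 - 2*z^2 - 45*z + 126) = 1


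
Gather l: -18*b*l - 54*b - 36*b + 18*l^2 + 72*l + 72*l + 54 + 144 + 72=-90*b + 18*l^2 + l*(144 - 18*b) + 270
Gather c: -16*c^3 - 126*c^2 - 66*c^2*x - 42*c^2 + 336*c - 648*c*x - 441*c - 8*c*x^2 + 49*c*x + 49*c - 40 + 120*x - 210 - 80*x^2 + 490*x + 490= -16*c^3 + c^2*(-66*x - 168) + c*(-8*x^2 - 599*x - 56) - 80*x^2 + 610*x + 240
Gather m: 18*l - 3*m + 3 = 18*l - 3*m + 3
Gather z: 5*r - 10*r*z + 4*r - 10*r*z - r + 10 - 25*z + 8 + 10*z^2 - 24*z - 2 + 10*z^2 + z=8*r + 20*z^2 + z*(-20*r - 48) + 16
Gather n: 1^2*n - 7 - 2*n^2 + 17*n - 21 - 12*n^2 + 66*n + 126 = -14*n^2 + 84*n + 98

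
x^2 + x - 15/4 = (x - 3/2)*(x + 5/2)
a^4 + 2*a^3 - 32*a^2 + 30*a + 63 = (a - 3)^2*(a + 1)*(a + 7)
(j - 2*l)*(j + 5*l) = j^2 + 3*j*l - 10*l^2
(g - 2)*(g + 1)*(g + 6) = g^3 + 5*g^2 - 8*g - 12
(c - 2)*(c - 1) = c^2 - 3*c + 2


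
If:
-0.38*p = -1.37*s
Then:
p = 3.60526315789474*s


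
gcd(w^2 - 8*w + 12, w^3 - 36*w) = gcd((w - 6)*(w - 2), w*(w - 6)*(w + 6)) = w - 6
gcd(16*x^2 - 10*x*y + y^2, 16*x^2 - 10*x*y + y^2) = 16*x^2 - 10*x*y + y^2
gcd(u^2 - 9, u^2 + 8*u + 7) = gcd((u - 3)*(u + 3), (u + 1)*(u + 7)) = 1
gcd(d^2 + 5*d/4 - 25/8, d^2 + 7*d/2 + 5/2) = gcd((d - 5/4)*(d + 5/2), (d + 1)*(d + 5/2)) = d + 5/2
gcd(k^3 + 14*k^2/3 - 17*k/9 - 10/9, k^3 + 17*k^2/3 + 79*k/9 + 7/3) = k + 1/3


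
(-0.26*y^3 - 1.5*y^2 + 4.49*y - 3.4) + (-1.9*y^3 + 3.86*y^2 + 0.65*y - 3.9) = -2.16*y^3 + 2.36*y^2 + 5.14*y - 7.3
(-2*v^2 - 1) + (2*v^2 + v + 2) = v + 1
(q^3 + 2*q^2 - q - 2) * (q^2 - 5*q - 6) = q^5 - 3*q^4 - 17*q^3 - 9*q^2 + 16*q + 12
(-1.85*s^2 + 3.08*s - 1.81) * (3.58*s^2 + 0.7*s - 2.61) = -6.623*s^4 + 9.7314*s^3 + 0.5047*s^2 - 9.3058*s + 4.7241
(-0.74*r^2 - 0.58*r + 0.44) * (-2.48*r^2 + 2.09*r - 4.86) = 1.8352*r^4 - 0.1082*r^3 + 1.293*r^2 + 3.7384*r - 2.1384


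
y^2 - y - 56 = (y - 8)*(y + 7)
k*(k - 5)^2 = k^3 - 10*k^2 + 25*k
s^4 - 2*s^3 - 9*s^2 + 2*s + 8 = (s - 4)*(s - 1)*(s + 1)*(s + 2)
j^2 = j^2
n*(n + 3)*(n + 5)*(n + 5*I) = n^4 + 8*n^3 + 5*I*n^3 + 15*n^2 + 40*I*n^2 + 75*I*n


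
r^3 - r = r*(r - 1)*(r + 1)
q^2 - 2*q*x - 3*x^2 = (q - 3*x)*(q + x)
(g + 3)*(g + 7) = g^2 + 10*g + 21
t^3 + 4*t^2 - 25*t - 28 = (t - 4)*(t + 1)*(t + 7)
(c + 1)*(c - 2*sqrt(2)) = c^2 - 2*sqrt(2)*c + c - 2*sqrt(2)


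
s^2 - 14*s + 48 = (s - 8)*(s - 6)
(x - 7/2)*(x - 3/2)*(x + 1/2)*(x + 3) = x^4 - 3*x^3/2 - 43*x^2/4 + 87*x/8 + 63/8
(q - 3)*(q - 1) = q^2 - 4*q + 3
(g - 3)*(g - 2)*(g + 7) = g^3 + 2*g^2 - 29*g + 42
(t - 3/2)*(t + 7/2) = t^2 + 2*t - 21/4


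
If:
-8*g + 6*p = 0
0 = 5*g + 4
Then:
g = -4/5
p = -16/15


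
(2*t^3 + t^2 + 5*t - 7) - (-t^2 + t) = 2*t^3 + 2*t^2 + 4*t - 7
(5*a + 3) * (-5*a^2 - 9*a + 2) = -25*a^3 - 60*a^2 - 17*a + 6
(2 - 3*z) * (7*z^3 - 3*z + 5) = -21*z^4 + 14*z^3 + 9*z^2 - 21*z + 10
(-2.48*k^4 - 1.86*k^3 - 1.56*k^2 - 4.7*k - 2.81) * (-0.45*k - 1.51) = 1.116*k^5 + 4.5818*k^4 + 3.5106*k^3 + 4.4706*k^2 + 8.3615*k + 4.2431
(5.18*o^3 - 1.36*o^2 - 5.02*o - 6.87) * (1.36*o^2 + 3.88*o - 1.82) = 7.0448*o^5 + 18.2488*o^4 - 21.5316*o^3 - 26.3456*o^2 - 17.5192*o + 12.5034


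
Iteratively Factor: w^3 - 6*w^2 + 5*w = (w)*(w^2 - 6*w + 5) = w*(w - 1)*(w - 5)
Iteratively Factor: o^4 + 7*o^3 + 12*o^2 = (o + 3)*(o^3 + 4*o^2) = (o + 3)*(o + 4)*(o^2) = o*(o + 3)*(o + 4)*(o)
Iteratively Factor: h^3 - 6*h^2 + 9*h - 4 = (h - 1)*(h^2 - 5*h + 4) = (h - 1)^2*(h - 4)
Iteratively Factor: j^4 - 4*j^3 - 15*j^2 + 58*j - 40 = (j + 4)*(j^3 - 8*j^2 + 17*j - 10) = (j - 5)*(j + 4)*(j^2 - 3*j + 2) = (j - 5)*(j - 2)*(j + 4)*(j - 1)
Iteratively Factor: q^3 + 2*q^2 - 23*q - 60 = (q + 4)*(q^2 - 2*q - 15) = (q + 3)*(q + 4)*(q - 5)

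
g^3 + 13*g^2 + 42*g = g*(g + 6)*(g + 7)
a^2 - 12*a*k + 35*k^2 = (a - 7*k)*(a - 5*k)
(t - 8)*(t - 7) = t^2 - 15*t + 56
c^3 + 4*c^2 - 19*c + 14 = (c - 2)*(c - 1)*(c + 7)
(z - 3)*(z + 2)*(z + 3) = z^3 + 2*z^2 - 9*z - 18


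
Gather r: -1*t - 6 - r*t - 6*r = r*(-t - 6) - t - 6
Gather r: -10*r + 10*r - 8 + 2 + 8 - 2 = 0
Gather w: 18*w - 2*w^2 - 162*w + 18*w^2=16*w^2 - 144*w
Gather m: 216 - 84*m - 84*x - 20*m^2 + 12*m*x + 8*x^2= -20*m^2 + m*(12*x - 84) + 8*x^2 - 84*x + 216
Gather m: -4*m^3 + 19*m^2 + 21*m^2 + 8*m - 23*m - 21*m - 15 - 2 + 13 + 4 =-4*m^3 + 40*m^2 - 36*m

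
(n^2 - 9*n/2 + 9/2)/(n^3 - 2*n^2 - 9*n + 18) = (n - 3/2)/(n^2 + n - 6)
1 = 1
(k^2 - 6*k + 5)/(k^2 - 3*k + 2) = (k - 5)/(k - 2)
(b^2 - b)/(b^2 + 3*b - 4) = b/(b + 4)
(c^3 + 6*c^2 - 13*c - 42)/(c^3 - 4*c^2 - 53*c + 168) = (c + 2)/(c - 8)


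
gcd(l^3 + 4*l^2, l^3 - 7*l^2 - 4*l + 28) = 1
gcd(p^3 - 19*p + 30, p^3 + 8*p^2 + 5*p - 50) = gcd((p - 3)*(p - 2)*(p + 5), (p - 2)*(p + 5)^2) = p^2 + 3*p - 10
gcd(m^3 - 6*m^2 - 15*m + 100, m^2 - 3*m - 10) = m - 5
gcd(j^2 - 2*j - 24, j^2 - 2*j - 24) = j^2 - 2*j - 24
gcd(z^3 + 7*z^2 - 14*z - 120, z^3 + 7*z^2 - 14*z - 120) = z^3 + 7*z^2 - 14*z - 120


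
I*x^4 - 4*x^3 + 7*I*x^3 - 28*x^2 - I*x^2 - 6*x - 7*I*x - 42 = (x + 7)*(x + 2*I)*(x + 3*I)*(I*x + 1)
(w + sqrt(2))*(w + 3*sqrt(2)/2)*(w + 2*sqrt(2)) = w^3 + 9*sqrt(2)*w^2/2 + 13*w + 6*sqrt(2)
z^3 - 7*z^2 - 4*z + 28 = (z - 7)*(z - 2)*(z + 2)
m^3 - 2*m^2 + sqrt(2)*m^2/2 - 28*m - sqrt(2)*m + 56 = (m - 2)*(m - 7*sqrt(2)/2)*(m + 4*sqrt(2))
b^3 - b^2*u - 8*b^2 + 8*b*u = b*(b - 8)*(b - u)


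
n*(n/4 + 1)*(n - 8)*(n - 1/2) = n^4/4 - 9*n^3/8 - 15*n^2/2 + 4*n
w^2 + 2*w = w*(w + 2)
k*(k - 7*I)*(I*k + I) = I*k^3 + 7*k^2 + I*k^2 + 7*k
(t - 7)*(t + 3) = t^2 - 4*t - 21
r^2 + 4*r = r*(r + 4)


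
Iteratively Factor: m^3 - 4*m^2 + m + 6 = (m + 1)*(m^2 - 5*m + 6) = (m - 2)*(m + 1)*(m - 3)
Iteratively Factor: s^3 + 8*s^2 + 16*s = (s + 4)*(s^2 + 4*s) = s*(s + 4)*(s + 4)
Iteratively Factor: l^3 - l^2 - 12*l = (l - 4)*(l^2 + 3*l) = (l - 4)*(l + 3)*(l)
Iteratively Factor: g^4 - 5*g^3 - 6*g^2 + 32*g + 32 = (g + 2)*(g^3 - 7*g^2 + 8*g + 16) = (g + 1)*(g + 2)*(g^2 - 8*g + 16) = (g - 4)*(g + 1)*(g + 2)*(g - 4)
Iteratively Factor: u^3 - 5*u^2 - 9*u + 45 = (u - 3)*(u^2 - 2*u - 15) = (u - 3)*(u + 3)*(u - 5)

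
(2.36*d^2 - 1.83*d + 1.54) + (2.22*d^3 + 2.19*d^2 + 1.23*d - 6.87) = 2.22*d^3 + 4.55*d^2 - 0.6*d - 5.33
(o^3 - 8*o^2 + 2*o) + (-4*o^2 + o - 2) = o^3 - 12*o^2 + 3*o - 2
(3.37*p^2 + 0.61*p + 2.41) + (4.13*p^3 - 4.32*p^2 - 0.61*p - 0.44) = 4.13*p^3 - 0.95*p^2 + 1.97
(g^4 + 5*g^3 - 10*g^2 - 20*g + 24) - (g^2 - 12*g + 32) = g^4 + 5*g^3 - 11*g^2 - 8*g - 8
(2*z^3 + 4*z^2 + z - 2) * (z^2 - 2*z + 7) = 2*z^5 + 7*z^3 + 24*z^2 + 11*z - 14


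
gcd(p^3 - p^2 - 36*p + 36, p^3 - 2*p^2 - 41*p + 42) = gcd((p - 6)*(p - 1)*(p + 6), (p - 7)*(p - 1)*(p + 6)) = p^2 + 5*p - 6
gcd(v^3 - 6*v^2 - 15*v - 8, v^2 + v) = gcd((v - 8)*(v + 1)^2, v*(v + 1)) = v + 1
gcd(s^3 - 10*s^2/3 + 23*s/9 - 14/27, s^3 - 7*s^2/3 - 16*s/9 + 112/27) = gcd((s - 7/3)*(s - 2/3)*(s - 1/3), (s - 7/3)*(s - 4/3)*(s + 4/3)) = s - 7/3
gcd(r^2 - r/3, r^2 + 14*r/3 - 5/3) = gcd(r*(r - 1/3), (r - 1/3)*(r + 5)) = r - 1/3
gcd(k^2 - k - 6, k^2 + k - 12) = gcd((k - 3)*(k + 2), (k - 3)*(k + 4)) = k - 3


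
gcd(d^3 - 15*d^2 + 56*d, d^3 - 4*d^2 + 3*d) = d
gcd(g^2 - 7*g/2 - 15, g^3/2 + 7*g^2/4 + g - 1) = 1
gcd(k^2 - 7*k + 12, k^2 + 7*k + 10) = 1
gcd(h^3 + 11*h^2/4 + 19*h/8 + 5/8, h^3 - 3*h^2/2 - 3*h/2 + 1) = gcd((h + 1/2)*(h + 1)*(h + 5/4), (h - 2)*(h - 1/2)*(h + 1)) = h + 1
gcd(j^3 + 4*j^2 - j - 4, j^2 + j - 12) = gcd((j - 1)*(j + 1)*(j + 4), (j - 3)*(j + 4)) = j + 4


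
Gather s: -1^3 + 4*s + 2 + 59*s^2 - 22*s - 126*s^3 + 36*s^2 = -126*s^3 + 95*s^2 - 18*s + 1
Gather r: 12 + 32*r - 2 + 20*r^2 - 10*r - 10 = 20*r^2 + 22*r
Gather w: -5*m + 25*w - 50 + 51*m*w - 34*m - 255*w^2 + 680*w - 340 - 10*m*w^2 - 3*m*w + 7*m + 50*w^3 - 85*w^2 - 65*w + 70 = -32*m + 50*w^3 + w^2*(-10*m - 340) + w*(48*m + 640) - 320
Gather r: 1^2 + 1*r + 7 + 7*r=8*r + 8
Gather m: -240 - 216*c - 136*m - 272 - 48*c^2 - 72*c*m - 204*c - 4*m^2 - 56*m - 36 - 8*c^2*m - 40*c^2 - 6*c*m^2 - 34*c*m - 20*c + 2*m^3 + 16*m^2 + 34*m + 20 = -88*c^2 - 440*c + 2*m^3 + m^2*(12 - 6*c) + m*(-8*c^2 - 106*c - 158) - 528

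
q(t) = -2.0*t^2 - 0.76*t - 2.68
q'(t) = -4.0*t - 0.76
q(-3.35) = -22.58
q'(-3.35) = 12.64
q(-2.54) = -13.65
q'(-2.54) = 9.40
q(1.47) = -8.12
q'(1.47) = -6.64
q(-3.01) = -18.51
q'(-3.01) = 11.28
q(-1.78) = -7.66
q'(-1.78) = 6.36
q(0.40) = -3.30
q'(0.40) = -2.36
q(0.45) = -3.43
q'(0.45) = -2.56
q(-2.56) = -13.84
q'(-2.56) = 9.48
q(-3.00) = -18.40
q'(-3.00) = 11.24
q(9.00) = -171.52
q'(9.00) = -36.76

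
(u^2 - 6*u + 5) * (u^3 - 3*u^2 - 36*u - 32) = u^5 - 9*u^4 - 13*u^3 + 169*u^2 + 12*u - 160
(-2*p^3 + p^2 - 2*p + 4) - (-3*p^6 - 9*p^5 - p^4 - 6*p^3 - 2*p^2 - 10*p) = 3*p^6 + 9*p^5 + p^4 + 4*p^3 + 3*p^2 + 8*p + 4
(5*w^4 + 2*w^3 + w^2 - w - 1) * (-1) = -5*w^4 - 2*w^3 - w^2 + w + 1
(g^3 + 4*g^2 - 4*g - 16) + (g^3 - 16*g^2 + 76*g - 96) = 2*g^3 - 12*g^2 + 72*g - 112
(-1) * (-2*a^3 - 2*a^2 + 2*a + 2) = 2*a^3 + 2*a^2 - 2*a - 2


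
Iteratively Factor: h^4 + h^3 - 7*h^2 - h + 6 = (h - 1)*(h^3 + 2*h^2 - 5*h - 6) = (h - 2)*(h - 1)*(h^2 + 4*h + 3) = (h - 2)*(h - 1)*(h + 3)*(h + 1)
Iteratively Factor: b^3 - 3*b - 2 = (b + 1)*(b^2 - b - 2) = (b - 2)*(b + 1)*(b + 1)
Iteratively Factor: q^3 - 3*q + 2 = (q + 2)*(q^2 - 2*q + 1) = (q - 1)*(q + 2)*(q - 1)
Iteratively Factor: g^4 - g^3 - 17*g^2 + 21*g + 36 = (g - 3)*(g^3 + 2*g^2 - 11*g - 12) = (g - 3)*(g + 1)*(g^2 + g - 12) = (g - 3)^2*(g + 1)*(g + 4)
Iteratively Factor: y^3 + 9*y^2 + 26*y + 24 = (y + 2)*(y^2 + 7*y + 12) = (y + 2)*(y + 4)*(y + 3)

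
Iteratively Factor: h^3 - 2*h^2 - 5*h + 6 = (h - 1)*(h^2 - h - 6) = (h - 1)*(h + 2)*(h - 3)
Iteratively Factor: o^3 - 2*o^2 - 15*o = (o - 5)*(o^2 + 3*o) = o*(o - 5)*(o + 3)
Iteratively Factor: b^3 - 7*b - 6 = (b - 3)*(b^2 + 3*b + 2) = (b - 3)*(b + 1)*(b + 2)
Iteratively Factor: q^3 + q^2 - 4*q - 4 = (q + 1)*(q^2 - 4) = (q + 1)*(q + 2)*(q - 2)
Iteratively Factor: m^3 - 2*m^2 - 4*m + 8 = (m - 2)*(m^2 - 4) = (m - 2)*(m + 2)*(m - 2)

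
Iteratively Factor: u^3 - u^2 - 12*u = (u + 3)*(u^2 - 4*u) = u*(u + 3)*(u - 4)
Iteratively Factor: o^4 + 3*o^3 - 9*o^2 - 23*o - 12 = (o + 1)*(o^3 + 2*o^2 - 11*o - 12) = (o + 1)*(o + 4)*(o^2 - 2*o - 3) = (o + 1)^2*(o + 4)*(o - 3)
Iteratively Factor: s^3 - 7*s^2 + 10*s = (s)*(s^2 - 7*s + 10) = s*(s - 2)*(s - 5)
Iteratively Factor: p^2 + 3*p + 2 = (p + 2)*(p + 1)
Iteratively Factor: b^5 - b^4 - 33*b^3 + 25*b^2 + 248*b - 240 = (b + 4)*(b^4 - 5*b^3 - 13*b^2 + 77*b - 60) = (b - 1)*(b + 4)*(b^3 - 4*b^2 - 17*b + 60) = (b - 5)*(b - 1)*(b + 4)*(b^2 + b - 12) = (b - 5)*(b - 3)*(b - 1)*(b + 4)*(b + 4)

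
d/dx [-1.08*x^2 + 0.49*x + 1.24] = 0.49 - 2.16*x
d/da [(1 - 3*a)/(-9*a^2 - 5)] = 3*(-9*a^2 + 6*a + 5)/(81*a^4 + 90*a^2 + 25)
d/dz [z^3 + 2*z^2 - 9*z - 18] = 3*z^2 + 4*z - 9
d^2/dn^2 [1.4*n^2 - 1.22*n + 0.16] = 2.80000000000000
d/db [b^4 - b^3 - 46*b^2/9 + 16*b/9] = 4*b^3 - 3*b^2 - 92*b/9 + 16/9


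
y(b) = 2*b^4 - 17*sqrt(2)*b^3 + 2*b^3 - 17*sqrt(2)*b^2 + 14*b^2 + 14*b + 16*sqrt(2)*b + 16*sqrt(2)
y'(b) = 8*b^3 - 51*sqrt(2)*b^2 + 6*b^2 - 34*sqrt(2)*b + 28*b + 14 + 16*sqrt(2)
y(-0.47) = 5.58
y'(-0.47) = 30.63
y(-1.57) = 37.82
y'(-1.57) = -125.79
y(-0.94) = -0.81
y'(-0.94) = -9.57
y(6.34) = -2534.50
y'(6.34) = -709.91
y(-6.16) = 7447.82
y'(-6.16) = -4218.77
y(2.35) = -171.81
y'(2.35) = -271.92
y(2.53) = -223.99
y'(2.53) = -307.89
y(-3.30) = 821.70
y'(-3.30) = -904.69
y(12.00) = 2400.22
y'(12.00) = 4097.64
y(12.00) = 2400.22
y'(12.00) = 4097.64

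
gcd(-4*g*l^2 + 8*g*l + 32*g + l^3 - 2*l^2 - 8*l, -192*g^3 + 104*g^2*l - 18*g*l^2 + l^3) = 4*g - l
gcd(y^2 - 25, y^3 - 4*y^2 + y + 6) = 1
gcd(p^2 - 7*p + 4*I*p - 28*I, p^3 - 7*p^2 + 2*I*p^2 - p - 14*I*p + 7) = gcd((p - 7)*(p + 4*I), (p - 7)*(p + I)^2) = p - 7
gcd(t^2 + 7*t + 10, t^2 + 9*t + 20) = t + 5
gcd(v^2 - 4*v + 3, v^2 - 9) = v - 3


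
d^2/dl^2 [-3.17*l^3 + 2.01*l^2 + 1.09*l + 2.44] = 4.02 - 19.02*l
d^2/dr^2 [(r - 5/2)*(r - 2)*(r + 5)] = 6*r + 1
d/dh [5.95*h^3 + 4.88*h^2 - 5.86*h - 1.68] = 17.85*h^2 + 9.76*h - 5.86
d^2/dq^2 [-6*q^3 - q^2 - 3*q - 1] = -36*q - 2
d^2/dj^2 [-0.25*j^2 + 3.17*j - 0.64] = -0.500000000000000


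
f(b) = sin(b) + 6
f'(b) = cos(b)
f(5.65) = 5.41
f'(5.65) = 0.81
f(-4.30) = 6.92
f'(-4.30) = -0.40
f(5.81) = 5.54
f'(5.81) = 0.89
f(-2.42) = 5.34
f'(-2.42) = -0.75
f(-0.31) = 5.69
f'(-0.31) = 0.95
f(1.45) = 6.99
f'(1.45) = 0.12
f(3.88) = 5.33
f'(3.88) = -0.74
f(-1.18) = 5.08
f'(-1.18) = 0.38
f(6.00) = 5.72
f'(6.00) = 0.96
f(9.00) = 6.41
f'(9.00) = -0.91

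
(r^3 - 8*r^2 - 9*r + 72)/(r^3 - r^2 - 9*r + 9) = (r - 8)/(r - 1)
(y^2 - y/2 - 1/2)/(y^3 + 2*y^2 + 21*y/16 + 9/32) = 16*(y - 1)/(16*y^2 + 24*y + 9)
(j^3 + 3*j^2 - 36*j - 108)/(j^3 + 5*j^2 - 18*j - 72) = (j - 6)/(j - 4)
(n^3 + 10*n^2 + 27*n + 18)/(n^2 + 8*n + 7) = (n^2 + 9*n + 18)/(n + 7)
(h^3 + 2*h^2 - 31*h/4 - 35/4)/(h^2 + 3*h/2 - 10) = (2*h^2 + 9*h + 7)/(2*(h + 4))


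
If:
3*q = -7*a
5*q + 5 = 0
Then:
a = 3/7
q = -1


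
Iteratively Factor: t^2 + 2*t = (t + 2)*(t)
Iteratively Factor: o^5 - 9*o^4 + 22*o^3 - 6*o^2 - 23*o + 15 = (o - 1)*(o^4 - 8*o^3 + 14*o^2 + 8*o - 15) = (o - 1)*(o + 1)*(o^3 - 9*o^2 + 23*o - 15) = (o - 3)*(o - 1)*(o + 1)*(o^2 - 6*o + 5) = (o - 5)*(o - 3)*(o - 1)*(o + 1)*(o - 1)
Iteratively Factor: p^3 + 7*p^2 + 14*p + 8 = (p + 1)*(p^2 + 6*p + 8) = (p + 1)*(p + 4)*(p + 2)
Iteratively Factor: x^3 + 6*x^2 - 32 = (x + 4)*(x^2 + 2*x - 8) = (x - 2)*(x + 4)*(x + 4)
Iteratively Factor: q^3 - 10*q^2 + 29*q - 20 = (q - 4)*(q^2 - 6*q + 5) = (q - 4)*(q - 1)*(q - 5)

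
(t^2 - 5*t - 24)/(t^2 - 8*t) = (t + 3)/t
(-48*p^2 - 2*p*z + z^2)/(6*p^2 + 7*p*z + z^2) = (-8*p + z)/(p + z)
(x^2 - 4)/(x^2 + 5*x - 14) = (x + 2)/(x + 7)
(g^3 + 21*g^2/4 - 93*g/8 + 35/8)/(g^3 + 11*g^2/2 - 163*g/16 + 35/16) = 2*(2*g - 1)/(4*g - 1)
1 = 1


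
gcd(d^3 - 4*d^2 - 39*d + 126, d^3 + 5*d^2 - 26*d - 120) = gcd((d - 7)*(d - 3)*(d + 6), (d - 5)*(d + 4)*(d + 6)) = d + 6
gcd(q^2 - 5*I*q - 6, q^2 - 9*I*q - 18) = q - 3*I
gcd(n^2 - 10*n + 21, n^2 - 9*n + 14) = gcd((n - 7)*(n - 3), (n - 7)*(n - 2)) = n - 7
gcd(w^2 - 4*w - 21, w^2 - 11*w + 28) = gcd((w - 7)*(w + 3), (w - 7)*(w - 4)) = w - 7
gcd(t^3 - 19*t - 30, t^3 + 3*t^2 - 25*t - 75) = t^2 - 2*t - 15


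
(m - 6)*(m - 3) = m^2 - 9*m + 18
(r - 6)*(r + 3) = r^2 - 3*r - 18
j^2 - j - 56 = (j - 8)*(j + 7)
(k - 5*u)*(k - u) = k^2 - 6*k*u + 5*u^2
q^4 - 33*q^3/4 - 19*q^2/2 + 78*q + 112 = (q - 8)*(q - 4)*(q + 7/4)*(q + 2)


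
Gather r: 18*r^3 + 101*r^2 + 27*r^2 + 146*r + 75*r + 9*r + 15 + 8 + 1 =18*r^3 + 128*r^2 + 230*r + 24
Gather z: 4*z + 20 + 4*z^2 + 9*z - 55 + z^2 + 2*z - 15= 5*z^2 + 15*z - 50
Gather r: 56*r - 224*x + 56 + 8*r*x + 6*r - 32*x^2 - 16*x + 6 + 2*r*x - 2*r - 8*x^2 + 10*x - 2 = r*(10*x + 60) - 40*x^2 - 230*x + 60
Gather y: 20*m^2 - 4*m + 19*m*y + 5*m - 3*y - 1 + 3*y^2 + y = 20*m^2 + m + 3*y^2 + y*(19*m - 2) - 1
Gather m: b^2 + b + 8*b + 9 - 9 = b^2 + 9*b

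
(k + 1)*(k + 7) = k^2 + 8*k + 7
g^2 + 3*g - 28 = (g - 4)*(g + 7)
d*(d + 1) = d^2 + d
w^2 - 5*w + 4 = (w - 4)*(w - 1)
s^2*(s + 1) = s^3 + s^2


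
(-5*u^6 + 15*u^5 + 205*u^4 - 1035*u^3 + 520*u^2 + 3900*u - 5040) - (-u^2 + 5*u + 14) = -5*u^6 + 15*u^5 + 205*u^4 - 1035*u^3 + 521*u^2 + 3895*u - 5054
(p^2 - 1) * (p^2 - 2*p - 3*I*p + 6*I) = p^4 - 2*p^3 - 3*I*p^3 - p^2 + 6*I*p^2 + 2*p + 3*I*p - 6*I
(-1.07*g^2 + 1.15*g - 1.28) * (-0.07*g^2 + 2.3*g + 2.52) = 0.0749*g^4 - 2.5415*g^3 + 0.0381999999999995*g^2 - 0.0460000000000003*g - 3.2256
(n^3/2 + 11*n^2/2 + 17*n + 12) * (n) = n^4/2 + 11*n^3/2 + 17*n^2 + 12*n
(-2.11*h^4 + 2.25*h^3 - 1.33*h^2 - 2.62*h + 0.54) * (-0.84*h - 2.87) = 1.7724*h^5 + 4.1657*h^4 - 5.3403*h^3 + 6.0179*h^2 + 7.0658*h - 1.5498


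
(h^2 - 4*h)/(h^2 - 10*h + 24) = h/(h - 6)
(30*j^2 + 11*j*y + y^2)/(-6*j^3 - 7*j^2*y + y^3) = (30*j^2 + 11*j*y + y^2)/(-6*j^3 - 7*j^2*y + y^3)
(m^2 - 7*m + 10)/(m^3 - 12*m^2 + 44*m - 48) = (m - 5)/(m^2 - 10*m + 24)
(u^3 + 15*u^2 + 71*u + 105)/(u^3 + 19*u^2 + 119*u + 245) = (u + 3)/(u + 7)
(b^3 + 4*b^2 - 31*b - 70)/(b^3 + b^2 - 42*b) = (b^2 - 3*b - 10)/(b*(b - 6))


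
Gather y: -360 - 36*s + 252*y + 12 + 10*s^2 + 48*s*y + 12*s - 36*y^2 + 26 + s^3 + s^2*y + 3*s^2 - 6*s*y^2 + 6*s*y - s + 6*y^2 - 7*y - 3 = s^3 + 13*s^2 - 25*s + y^2*(-6*s - 30) + y*(s^2 + 54*s + 245) - 325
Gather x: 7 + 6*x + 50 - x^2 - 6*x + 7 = 64 - x^2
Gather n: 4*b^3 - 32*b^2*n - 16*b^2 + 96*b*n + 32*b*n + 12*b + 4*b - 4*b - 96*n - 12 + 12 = 4*b^3 - 16*b^2 + 12*b + n*(-32*b^2 + 128*b - 96)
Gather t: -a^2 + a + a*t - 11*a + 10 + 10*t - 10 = -a^2 - 10*a + t*(a + 10)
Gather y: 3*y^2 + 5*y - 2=3*y^2 + 5*y - 2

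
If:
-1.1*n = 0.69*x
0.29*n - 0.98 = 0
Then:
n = 3.38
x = -5.39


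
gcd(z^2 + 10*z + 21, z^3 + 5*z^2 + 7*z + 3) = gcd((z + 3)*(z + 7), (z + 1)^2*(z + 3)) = z + 3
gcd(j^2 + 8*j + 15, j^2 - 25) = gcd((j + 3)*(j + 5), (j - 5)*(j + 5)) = j + 5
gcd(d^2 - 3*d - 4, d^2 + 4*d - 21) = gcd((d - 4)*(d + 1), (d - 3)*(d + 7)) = 1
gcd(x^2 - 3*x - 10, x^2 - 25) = x - 5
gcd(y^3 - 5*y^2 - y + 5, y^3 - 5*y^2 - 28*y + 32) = y - 1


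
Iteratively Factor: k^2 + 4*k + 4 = (k + 2)*(k + 2)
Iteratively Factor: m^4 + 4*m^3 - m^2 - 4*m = (m + 4)*(m^3 - m) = (m - 1)*(m + 4)*(m^2 + m) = m*(m - 1)*(m + 4)*(m + 1)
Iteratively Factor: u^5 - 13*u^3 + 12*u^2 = (u - 1)*(u^4 + u^3 - 12*u^2) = u*(u - 1)*(u^3 + u^2 - 12*u) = u*(u - 3)*(u - 1)*(u^2 + 4*u) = u^2*(u - 3)*(u - 1)*(u + 4)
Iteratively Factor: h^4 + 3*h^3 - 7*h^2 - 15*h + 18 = (h + 3)*(h^3 - 7*h + 6) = (h - 1)*(h + 3)*(h^2 + h - 6) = (h - 1)*(h + 3)^2*(h - 2)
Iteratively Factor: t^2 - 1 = (t + 1)*(t - 1)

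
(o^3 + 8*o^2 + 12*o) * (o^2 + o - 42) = o^5 + 9*o^4 - 22*o^3 - 324*o^2 - 504*o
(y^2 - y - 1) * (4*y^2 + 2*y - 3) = 4*y^4 - 2*y^3 - 9*y^2 + y + 3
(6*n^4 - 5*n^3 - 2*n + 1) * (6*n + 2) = 36*n^5 - 18*n^4 - 10*n^3 - 12*n^2 + 2*n + 2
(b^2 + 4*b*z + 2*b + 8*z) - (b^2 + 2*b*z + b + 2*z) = 2*b*z + b + 6*z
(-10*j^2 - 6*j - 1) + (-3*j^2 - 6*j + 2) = -13*j^2 - 12*j + 1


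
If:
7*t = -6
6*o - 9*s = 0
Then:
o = 3*s/2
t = -6/7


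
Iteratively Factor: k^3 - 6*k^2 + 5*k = (k - 5)*(k^2 - k) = (k - 5)*(k - 1)*(k)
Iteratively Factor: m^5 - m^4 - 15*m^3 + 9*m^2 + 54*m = (m - 3)*(m^4 + 2*m^3 - 9*m^2 - 18*m) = m*(m - 3)*(m^3 + 2*m^2 - 9*m - 18) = m*(m - 3)*(m + 3)*(m^2 - m - 6) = m*(m - 3)*(m + 2)*(m + 3)*(m - 3)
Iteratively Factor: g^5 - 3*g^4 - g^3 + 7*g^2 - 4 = (g - 2)*(g^4 - g^3 - 3*g^2 + g + 2) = (g - 2)*(g + 1)*(g^3 - 2*g^2 - g + 2) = (g - 2)^2*(g + 1)*(g^2 - 1) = (g - 2)^2*(g - 1)*(g + 1)*(g + 1)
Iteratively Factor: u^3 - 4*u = (u + 2)*(u^2 - 2*u) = (u - 2)*(u + 2)*(u)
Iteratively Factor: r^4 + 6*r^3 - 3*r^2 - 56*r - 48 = (r - 3)*(r^3 + 9*r^2 + 24*r + 16) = (r - 3)*(r + 4)*(r^2 + 5*r + 4) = (r - 3)*(r + 1)*(r + 4)*(r + 4)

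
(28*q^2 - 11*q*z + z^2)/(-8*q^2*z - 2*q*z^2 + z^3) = (-7*q + z)/(z*(2*q + z))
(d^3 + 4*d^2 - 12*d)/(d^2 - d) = (d^2 + 4*d - 12)/(d - 1)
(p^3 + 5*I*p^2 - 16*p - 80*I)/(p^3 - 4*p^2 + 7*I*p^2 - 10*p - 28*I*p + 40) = (p + 4)/(p + 2*I)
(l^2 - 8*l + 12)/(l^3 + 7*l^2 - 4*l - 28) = (l - 6)/(l^2 + 9*l + 14)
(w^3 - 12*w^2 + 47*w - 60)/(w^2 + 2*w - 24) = (w^2 - 8*w + 15)/(w + 6)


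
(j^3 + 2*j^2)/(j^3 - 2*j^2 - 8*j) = j/(j - 4)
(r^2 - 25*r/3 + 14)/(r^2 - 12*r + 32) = (r^2 - 25*r/3 + 14)/(r^2 - 12*r + 32)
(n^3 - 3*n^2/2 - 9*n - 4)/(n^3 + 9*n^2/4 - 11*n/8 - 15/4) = 4*(2*n^2 - 7*n - 4)/(8*n^2 + 2*n - 15)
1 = 1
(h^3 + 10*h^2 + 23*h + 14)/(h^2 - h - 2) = (h^2 + 9*h + 14)/(h - 2)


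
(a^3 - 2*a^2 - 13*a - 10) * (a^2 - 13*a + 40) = a^5 - 15*a^4 + 53*a^3 + 79*a^2 - 390*a - 400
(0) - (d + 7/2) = -d - 7/2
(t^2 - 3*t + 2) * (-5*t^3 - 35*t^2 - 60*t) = -5*t^5 - 20*t^4 + 35*t^3 + 110*t^2 - 120*t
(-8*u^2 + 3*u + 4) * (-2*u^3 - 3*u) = 16*u^5 - 6*u^4 + 16*u^3 - 9*u^2 - 12*u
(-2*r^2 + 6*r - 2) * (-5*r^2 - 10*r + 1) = 10*r^4 - 10*r^3 - 52*r^2 + 26*r - 2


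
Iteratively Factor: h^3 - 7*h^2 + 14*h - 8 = (h - 4)*(h^2 - 3*h + 2) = (h - 4)*(h - 2)*(h - 1)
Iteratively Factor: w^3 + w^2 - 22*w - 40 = (w + 4)*(w^2 - 3*w - 10) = (w + 2)*(w + 4)*(w - 5)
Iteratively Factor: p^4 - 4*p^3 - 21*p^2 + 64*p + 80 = (p - 4)*(p^3 - 21*p - 20) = (p - 5)*(p - 4)*(p^2 + 5*p + 4) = (p - 5)*(p - 4)*(p + 4)*(p + 1)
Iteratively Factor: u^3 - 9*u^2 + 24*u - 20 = (u - 2)*(u^2 - 7*u + 10) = (u - 5)*(u - 2)*(u - 2)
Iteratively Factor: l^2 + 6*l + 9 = (l + 3)*(l + 3)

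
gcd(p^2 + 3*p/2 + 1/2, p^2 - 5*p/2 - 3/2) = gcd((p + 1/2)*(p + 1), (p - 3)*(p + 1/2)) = p + 1/2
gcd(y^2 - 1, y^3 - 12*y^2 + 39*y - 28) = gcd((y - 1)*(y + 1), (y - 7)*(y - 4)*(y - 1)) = y - 1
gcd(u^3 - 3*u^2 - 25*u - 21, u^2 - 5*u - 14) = u - 7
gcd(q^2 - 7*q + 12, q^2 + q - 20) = q - 4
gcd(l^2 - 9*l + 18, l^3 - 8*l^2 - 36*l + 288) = l - 6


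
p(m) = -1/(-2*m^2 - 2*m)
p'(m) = -(4*m + 2)/(-2*m^2 - 2*m)^2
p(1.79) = 0.10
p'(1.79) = -0.09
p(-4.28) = 0.04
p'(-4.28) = 0.02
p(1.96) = 0.09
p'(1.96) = -0.07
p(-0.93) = -7.68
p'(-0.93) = 101.46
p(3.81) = 0.03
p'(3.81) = -0.01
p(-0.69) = -2.34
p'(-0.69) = 4.15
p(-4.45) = 0.03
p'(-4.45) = 0.02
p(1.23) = 0.18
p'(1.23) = -0.23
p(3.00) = 0.04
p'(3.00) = -0.02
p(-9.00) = 0.01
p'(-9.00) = 0.00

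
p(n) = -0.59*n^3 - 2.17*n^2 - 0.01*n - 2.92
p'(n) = -1.77*n^2 - 4.34*n - 0.01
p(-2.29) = -7.19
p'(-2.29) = 0.65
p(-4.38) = 5.07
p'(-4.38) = -14.96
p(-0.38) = -3.20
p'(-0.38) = 1.38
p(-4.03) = 0.49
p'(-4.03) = -11.27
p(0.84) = -4.81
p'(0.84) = -4.90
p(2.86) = -34.50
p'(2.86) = -26.90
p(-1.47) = -5.72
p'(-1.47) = 2.55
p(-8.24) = 179.92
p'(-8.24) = -84.43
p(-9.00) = 251.51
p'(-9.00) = -104.32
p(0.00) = -2.92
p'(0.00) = -0.01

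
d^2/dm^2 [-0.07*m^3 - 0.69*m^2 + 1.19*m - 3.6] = -0.42*m - 1.38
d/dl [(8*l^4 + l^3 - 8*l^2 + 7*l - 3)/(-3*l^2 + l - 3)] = (-48*l^5 + 21*l^4 - 94*l^3 + 4*l^2 + 30*l - 18)/(9*l^4 - 6*l^3 + 19*l^2 - 6*l + 9)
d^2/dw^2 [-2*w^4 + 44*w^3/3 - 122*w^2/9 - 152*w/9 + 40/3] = -24*w^2 + 88*w - 244/9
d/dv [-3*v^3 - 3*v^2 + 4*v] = -9*v^2 - 6*v + 4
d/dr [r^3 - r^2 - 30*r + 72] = 3*r^2 - 2*r - 30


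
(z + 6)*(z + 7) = z^2 + 13*z + 42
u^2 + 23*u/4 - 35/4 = (u - 5/4)*(u + 7)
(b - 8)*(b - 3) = b^2 - 11*b + 24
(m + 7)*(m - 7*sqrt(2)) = m^2 - 7*sqrt(2)*m + 7*m - 49*sqrt(2)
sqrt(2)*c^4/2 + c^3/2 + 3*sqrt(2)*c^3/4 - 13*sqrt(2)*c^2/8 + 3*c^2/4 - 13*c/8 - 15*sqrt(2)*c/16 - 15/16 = (c - 3/2)*(c + 1/2)*(c + 5/2)*(sqrt(2)*c/2 + 1/2)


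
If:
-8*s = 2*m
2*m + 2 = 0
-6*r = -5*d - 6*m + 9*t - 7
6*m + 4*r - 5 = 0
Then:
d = 9*t/5 + 31/10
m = -1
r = 11/4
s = 1/4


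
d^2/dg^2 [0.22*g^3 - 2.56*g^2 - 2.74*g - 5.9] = 1.32*g - 5.12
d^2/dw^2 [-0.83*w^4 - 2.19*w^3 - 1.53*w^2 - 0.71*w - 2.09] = -9.96*w^2 - 13.14*w - 3.06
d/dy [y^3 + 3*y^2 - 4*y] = 3*y^2 + 6*y - 4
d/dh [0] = 0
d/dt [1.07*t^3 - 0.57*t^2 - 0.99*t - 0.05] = 3.21*t^2 - 1.14*t - 0.99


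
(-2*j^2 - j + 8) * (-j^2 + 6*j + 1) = 2*j^4 - 11*j^3 - 16*j^2 + 47*j + 8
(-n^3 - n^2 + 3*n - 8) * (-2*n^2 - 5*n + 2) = 2*n^5 + 7*n^4 - 3*n^3 - n^2 + 46*n - 16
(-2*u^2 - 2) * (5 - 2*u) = 4*u^3 - 10*u^2 + 4*u - 10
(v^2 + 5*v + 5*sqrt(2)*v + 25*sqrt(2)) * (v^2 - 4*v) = v^4 + v^3 + 5*sqrt(2)*v^3 - 20*v^2 + 5*sqrt(2)*v^2 - 100*sqrt(2)*v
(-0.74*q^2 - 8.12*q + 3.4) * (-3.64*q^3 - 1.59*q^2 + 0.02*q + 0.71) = 2.6936*q^5 + 30.7334*q^4 + 0.520000000000001*q^3 - 6.0938*q^2 - 5.6972*q + 2.414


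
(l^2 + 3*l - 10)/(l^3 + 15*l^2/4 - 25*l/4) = 4*(l - 2)/(l*(4*l - 5))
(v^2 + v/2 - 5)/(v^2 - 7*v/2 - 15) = (v - 2)/(v - 6)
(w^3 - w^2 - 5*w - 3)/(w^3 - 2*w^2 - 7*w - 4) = (w - 3)/(w - 4)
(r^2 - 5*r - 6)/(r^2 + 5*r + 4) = (r - 6)/(r + 4)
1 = 1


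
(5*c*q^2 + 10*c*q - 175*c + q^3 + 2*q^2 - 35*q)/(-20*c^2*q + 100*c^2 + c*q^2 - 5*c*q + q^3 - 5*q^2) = (q + 7)/(-4*c + q)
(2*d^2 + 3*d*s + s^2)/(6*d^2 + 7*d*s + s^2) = (2*d + s)/(6*d + s)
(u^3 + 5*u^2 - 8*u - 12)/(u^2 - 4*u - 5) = (u^2 + 4*u - 12)/(u - 5)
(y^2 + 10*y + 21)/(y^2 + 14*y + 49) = (y + 3)/(y + 7)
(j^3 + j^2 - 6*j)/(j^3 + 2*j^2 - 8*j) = (j + 3)/(j + 4)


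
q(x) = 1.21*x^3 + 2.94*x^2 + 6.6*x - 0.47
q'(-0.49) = 4.59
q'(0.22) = 8.07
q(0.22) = 1.14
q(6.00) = 406.33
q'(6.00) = 172.56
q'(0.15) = 7.56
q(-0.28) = -2.11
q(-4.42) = -76.69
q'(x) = 3.63*x^2 + 5.88*x + 6.6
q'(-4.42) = 51.53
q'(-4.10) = 43.51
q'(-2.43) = 13.75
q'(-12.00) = 458.76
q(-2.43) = -16.51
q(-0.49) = -3.14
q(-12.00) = -1747.19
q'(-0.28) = 5.24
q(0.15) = 0.59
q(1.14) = 12.67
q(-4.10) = -61.50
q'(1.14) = 18.02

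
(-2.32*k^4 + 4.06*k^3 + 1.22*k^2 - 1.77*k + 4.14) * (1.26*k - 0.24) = -2.9232*k^5 + 5.6724*k^4 + 0.5628*k^3 - 2.523*k^2 + 5.6412*k - 0.9936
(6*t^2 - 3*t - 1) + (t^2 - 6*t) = 7*t^2 - 9*t - 1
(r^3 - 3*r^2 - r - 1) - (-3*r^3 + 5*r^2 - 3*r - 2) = 4*r^3 - 8*r^2 + 2*r + 1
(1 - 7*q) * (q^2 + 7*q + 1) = -7*q^3 - 48*q^2 + 1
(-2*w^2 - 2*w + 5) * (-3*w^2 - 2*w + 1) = 6*w^4 + 10*w^3 - 13*w^2 - 12*w + 5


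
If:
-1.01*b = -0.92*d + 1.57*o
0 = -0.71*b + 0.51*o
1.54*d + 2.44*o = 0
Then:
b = 0.00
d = 0.00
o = 0.00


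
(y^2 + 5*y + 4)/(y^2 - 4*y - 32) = (y + 1)/(y - 8)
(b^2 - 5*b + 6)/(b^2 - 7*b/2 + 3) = 2*(b - 3)/(2*b - 3)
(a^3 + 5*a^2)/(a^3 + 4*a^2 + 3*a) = a*(a + 5)/(a^2 + 4*a + 3)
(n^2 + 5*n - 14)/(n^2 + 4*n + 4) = (n^2 + 5*n - 14)/(n^2 + 4*n + 4)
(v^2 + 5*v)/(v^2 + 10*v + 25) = v/(v + 5)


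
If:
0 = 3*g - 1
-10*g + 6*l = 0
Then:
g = 1/3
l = 5/9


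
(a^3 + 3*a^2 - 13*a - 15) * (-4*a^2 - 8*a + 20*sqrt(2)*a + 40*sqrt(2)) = -4*a^5 - 20*a^4 + 20*sqrt(2)*a^4 + 28*a^3 + 100*sqrt(2)*a^3 - 140*sqrt(2)*a^2 + 164*a^2 - 820*sqrt(2)*a + 120*a - 600*sqrt(2)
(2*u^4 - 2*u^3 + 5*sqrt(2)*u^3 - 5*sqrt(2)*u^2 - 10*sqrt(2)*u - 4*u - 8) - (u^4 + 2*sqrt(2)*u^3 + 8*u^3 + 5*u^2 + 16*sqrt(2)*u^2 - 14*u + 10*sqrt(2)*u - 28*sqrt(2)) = u^4 - 10*u^3 + 3*sqrt(2)*u^3 - 21*sqrt(2)*u^2 - 5*u^2 - 20*sqrt(2)*u + 10*u - 8 + 28*sqrt(2)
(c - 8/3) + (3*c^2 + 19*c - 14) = 3*c^2 + 20*c - 50/3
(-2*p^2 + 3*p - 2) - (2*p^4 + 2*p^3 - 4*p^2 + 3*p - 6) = -2*p^4 - 2*p^3 + 2*p^2 + 4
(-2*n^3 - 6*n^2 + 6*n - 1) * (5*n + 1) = -10*n^4 - 32*n^3 + 24*n^2 + n - 1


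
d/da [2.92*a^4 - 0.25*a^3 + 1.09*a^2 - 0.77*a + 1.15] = 11.68*a^3 - 0.75*a^2 + 2.18*a - 0.77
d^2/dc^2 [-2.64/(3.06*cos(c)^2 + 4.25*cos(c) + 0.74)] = (98.879616*(1 - cos(c)^2)^2 + 102.9996*cos(c)^3 + 73.212744*cos(c)^2 - 214.302*cos(c) - 182.293584)/(3.06*cos(c)^2 + 4.25*cos(c) + 0.74)^3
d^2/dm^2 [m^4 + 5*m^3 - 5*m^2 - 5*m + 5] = 12*m^2 + 30*m - 10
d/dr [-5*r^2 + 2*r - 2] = 2 - 10*r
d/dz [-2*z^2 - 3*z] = -4*z - 3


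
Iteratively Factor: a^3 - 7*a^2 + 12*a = (a - 4)*(a^2 - 3*a) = (a - 4)*(a - 3)*(a)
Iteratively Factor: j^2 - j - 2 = (j - 2)*(j + 1)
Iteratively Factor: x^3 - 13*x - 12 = (x + 3)*(x^2 - 3*x - 4) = (x - 4)*(x + 3)*(x + 1)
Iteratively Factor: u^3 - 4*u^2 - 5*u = (u + 1)*(u^2 - 5*u) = (u - 5)*(u + 1)*(u)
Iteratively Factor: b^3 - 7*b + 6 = (b - 2)*(b^2 + 2*b - 3) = (b - 2)*(b - 1)*(b + 3)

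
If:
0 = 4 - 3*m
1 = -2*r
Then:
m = 4/3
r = -1/2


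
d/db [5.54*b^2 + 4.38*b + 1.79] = 11.08*b + 4.38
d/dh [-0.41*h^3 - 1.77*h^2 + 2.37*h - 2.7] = -1.23*h^2 - 3.54*h + 2.37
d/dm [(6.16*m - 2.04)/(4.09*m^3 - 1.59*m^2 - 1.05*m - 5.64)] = (-50.3888*m^3 + 34.8252*m^2 - 6.4872*m - 36.8844)/(16.7281*m^6 - 13.0062*m^5 - 6.0609*m^4 - 42.7962*m^3 + 19.0377*m^2 + 11.844*m + 31.8096)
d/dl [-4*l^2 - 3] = -8*l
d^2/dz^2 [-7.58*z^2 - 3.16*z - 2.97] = -15.1600000000000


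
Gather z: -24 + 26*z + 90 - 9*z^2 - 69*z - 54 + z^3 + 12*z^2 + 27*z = z^3 + 3*z^2 - 16*z + 12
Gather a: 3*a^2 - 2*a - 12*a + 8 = 3*a^2 - 14*a + 8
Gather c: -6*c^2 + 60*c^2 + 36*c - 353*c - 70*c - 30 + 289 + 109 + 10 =54*c^2 - 387*c + 378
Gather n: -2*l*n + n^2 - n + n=-2*l*n + n^2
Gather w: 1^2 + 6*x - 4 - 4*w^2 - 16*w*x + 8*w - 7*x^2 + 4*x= -4*w^2 + w*(8 - 16*x) - 7*x^2 + 10*x - 3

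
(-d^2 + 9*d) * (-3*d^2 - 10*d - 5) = 3*d^4 - 17*d^3 - 85*d^2 - 45*d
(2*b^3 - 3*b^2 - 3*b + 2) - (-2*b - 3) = 2*b^3 - 3*b^2 - b + 5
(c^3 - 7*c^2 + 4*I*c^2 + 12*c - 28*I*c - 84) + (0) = c^3 - 7*c^2 + 4*I*c^2 + 12*c - 28*I*c - 84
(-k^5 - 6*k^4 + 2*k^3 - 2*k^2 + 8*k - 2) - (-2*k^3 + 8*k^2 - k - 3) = -k^5 - 6*k^4 + 4*k^3 - 10*k^2 + 9*k + 1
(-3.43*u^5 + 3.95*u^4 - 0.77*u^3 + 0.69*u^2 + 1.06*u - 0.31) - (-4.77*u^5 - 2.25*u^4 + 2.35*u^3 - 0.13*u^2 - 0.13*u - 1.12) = 1.34*u^5 + 6.2*u^4 - 3.12*u^3 + 0.82*u^2 + 1.19*u + 0.81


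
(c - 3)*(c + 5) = c^2 + 2*c - 15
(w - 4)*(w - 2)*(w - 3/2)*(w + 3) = w^4 - 9*w^3/2 - 11*w^2/2 + 39*w - 36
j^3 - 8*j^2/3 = j^2*(j - 8/3)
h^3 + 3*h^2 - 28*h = h*(h - 4)*(h + 7)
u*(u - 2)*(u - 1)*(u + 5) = u^4 + 2*u^3 - 13*u^2 + 10*u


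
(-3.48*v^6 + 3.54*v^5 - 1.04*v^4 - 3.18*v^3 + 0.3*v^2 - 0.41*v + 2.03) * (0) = 0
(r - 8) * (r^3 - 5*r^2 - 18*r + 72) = r^4 - 13*r^3 + 22*r^2 + 216*r - 576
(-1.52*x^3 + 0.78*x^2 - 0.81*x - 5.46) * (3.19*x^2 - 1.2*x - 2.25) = -4.8488*x^5 + 4.3122*x^4 - 0.0999000000000003*x^3 - 18.2004*x^2 + 8.3745*x + 12.285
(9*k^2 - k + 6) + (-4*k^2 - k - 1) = 5*k^2 - 2*k + 5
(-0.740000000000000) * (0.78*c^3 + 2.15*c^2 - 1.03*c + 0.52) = -0.5772*c^3 - 1.591*c^2 + 0.7622*c - 0.3848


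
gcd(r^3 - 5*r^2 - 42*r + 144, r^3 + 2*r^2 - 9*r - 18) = r - 3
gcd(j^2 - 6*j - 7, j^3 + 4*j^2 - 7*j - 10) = j + 1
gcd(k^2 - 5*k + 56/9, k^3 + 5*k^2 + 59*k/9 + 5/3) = 1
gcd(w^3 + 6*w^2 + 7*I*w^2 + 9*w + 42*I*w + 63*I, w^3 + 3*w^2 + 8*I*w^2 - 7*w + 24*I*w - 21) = w^2 + w*(3 + 7*I) + 21*I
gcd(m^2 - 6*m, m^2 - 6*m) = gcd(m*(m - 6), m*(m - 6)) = m^2 - 6*m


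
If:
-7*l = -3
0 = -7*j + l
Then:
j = 3/49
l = 3/7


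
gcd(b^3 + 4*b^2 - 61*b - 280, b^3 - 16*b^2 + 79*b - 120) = b - 8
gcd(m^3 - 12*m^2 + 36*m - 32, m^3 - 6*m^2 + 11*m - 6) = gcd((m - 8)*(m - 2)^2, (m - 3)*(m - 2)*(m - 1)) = m - 2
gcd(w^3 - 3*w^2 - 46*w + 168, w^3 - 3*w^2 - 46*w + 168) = w^3 - 3*w^2 - 46*w + 168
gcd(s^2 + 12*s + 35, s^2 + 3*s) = 1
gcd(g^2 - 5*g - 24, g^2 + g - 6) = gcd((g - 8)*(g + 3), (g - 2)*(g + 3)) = g + 3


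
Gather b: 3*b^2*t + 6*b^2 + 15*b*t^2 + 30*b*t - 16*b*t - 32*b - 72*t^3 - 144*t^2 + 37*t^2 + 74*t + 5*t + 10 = b^2*(3*t + 6) + b*(15*t^2 + 14*t - 32) - 72*t^3 - 107*t^2 + 79*t + 10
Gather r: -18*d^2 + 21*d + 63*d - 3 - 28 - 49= -18*d^2 + 84*d - 80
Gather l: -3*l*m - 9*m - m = -3*l*m - 10*m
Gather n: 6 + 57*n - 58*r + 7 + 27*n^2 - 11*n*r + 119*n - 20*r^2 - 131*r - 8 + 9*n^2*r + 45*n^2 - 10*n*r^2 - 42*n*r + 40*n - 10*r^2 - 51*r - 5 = n^2*(9*r + 72) + n*(-10*r^2 - 53*r + 216) - 30*r^2 - 240*r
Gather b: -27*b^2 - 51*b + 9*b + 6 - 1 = -27*b^2 - 42*b + 5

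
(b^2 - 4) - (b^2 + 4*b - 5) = 1 - 4*b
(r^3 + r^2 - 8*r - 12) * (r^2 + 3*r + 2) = r^5 + 4*r^4 - 3*r^3 - 34*r^2 - 52*r - 24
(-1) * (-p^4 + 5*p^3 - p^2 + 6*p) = p^4 - 5*p^3 + p^2 - 6*p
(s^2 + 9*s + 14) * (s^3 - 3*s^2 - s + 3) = s^5 + 6*s^4 - 14*s^3 - 48*s^2 + 13*s + 42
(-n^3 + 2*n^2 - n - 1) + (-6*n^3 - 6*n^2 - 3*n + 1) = -7*n^3 - 4*n^2 - 4*n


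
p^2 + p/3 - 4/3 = (p - 1)*(p + 4/3)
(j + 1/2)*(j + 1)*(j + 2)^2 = j^4 + 11*j^3/2 + 21*j^2/2 + 8*j + 2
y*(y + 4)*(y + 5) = y^3 + 9*y^2 + 20*y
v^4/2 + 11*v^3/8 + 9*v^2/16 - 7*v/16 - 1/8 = (v/2 + 1)*(v - 1/2)*(v + 1/4)*(v + 1)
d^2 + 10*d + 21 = (d + 3)*(d + 7)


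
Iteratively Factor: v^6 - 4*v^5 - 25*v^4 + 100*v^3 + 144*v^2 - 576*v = (v - 4)*(v^5 - 25*v^3 + 144*v) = (v - 4)*(v + 3)*(v^4 - 3*v^3 - 16*v^2 + 48*v) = (v - 4)^2*(v + 3)*(v^3 + v^2 - 12*v) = v*(v - 4)^2*(v + 3)*(v^2 + v - 12) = v*(v - 4)^2*(v + 3)*(v + 4)*(v - 3)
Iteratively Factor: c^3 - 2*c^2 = (c - 2)*(c^2) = c*(c - 2)*(c)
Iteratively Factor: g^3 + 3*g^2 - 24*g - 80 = (g + 4)*(g^2 - g - 20) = (g + 4)^2*(g - 5)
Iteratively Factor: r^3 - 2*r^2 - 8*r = (r + 2)*(r^2 - 4*r) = (r - 4)*(r + 2)*(r)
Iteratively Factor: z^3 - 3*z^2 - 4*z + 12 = (z - 3)*(z^2 - 4) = (z - 3)*(z + 2)*(z - 2)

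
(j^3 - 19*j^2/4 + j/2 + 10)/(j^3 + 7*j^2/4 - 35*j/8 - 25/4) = 2*(j - 4)/(2*j + 5)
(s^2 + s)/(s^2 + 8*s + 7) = s/(s + 7)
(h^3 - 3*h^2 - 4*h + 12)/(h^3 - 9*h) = (h^2 - 4)/(h*(h + 3))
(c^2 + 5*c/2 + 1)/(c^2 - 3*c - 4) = (c^2 + 5*c/2 + 1)/(c^2 - 3*c - 4)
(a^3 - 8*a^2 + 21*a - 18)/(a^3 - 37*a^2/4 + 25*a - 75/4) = 4*(a^2 - 5*a + 6)/(4*a^2 - 25*a + 25)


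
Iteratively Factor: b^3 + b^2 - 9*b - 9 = (b + 3)*(b^2 - 2*b - 3) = (b - 3)*(b + 3)*(b + 1)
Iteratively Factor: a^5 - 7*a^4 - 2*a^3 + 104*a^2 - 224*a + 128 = (a - 4)*(a^4 - 3*a^3 - 14*a^2 + 48*a - 32) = (a - 4)^2*(a^3 + a^2 - 10*a + 8) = (a - 4)^2*(a + 4)*(a^2 - 3*a + 2) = (a - 4)^2*(a - 1)*(a + 4)*(a - 2)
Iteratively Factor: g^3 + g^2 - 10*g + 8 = (g + 4)*(g^2 - 3*g + 2) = (g - 2)*(g + 4)*(g - 1)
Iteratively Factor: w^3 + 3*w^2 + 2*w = (w + 1)*(w^2 + 2*w) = (w + 1)*(w + 2)*(w)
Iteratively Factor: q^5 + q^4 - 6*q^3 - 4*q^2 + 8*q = (q)*(q^4 + q^3 - 6*q^2 - 4*q + 8) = q*(q - 1)*(q^3 + 2*q^2 - 4*q - 8) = q*(q - 2)*(q - 1)*(q^2 + 4*q + 4) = q*(q - 2)*(q - 1)*(q + 2)*(q + 2)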